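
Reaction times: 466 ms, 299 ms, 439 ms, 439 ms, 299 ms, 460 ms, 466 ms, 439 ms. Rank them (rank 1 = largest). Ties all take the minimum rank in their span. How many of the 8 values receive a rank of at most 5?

6

Sorted (descending): 466, 466, 460, 439, 439, 439, 299, 299
The 2 values of 466 occupy positions 1–2 → each gets rank 1.
The 3 values of 439 occupy positions 4–6 → each gets rank 4.
The 2 values of 299 occupy positions 7–8 → each gets rank 7.
Ranks ≤ 5: {1, 1, 3, 4, 4, 4} → 6 values.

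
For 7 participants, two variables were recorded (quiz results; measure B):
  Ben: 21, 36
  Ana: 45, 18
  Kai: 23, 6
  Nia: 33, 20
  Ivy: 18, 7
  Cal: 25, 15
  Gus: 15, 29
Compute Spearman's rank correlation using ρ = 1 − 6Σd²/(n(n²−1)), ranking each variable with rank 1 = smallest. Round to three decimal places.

Ranks of variable 1: 3, 7, 4, 6, 2, 5, 1
Ranks of variable 2: 7, 4, 1, 5, 2, 3, 6
d = r₁ − r₂: -4, 3, 3, 1, 0, 2, -5
d²: 16, 9, 9, 1, 0, 4, 25; Σd² = 64
ρ = 1 − 6·64/(7·48) = 1 − 384/336 = -0.143

-0.143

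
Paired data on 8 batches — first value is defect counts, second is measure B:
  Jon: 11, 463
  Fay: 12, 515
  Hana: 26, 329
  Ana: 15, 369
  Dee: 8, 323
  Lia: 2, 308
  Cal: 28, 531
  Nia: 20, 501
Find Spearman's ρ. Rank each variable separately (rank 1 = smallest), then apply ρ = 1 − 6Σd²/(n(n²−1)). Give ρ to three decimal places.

Ranks of variable 1: 3, 4, 7, 5, 2, 1, 8, 6
Ranks of variable 2: 5, 7, 3, 4, 2, 1, 8, 6
d = r₁ − r₂: -2, -3, 4, 1, 0, 0, 0, 0
d²: 4, 9, 16, 1, 0, 0, 0, 0; Σd² = 30
ρ = 1 − 6·30/(8·63) = 1 − 180/504 = 0.643

0.643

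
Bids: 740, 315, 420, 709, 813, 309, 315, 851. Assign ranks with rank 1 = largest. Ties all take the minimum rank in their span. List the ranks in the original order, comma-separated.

3, 6, 5, 4, 2, 8, 6, 1

Sorted (descending): 851, 813, 740, 709, 420, 315, 315, 309
The 2 values of 315 occupy positions 6–7 → each gets rank 6.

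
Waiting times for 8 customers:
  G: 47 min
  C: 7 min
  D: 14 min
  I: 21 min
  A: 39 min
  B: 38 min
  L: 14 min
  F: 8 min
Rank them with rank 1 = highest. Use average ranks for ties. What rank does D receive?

Sorted (descending): 47, 39, 38, 21, 14, 14, 8, 7
The 2 values of 14 occupy positions 5–6 → average rank (5+6)/2 = 5.5.
D has value 14 min → rank 5.5.

5.5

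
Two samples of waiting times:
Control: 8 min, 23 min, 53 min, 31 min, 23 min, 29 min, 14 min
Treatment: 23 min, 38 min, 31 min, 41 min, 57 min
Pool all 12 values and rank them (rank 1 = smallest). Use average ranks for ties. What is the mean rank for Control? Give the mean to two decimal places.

Sorted (ascending): 8, 14, 23, 23, 23, 29, 31, 31, 38, 41, 53, 57
The 3 values of 23 occupy positions 3–5 → average rank 4.
The 2 values of 31 occupy positions 7–8 → average rank (7+8)/2 = 7.5.
Control values → pooled ranks: 8→1, 23→4, 53→11, 31→7.5, 23→4, 29→6, 14→2
Mean rank = (1 + 4 + 11 + 7.5 + 4 + 6 + 2) / 7 = 5.07

5.07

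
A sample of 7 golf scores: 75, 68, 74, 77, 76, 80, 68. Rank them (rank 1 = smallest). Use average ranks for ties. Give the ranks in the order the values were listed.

4, 1.5, 3, 6, 5, 7, 1.5

Sorted (ascending): 68, 68, 74, 75, 76, 77, 80
The 2 values of 68 occupy positions 1–2 → average rank (1+2)/2 = 1.5.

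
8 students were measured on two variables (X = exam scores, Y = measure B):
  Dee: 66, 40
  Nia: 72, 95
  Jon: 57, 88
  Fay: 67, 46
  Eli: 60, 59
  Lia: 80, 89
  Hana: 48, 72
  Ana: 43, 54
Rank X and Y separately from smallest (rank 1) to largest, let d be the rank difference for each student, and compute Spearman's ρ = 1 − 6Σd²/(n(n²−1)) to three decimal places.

Ranks of variable 1: 5, 7, 3, 6, 4, 8, 2, 1
Ranks of variable 2: 1, 8, 6, 2, 4, 7, 5, 3
d = r₁ − r₂: 4, -1, -3, 4, 0, 1, -3, -2
d²: 16, 1, 9, 16, 0, 1, 9, 4; Σd² = 56
ρ = 1 − 6·56/(8·63) = 1 − 336/504 = 0.333

0.333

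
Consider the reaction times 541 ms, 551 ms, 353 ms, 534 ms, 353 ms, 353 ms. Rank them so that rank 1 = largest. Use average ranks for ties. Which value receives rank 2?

Sorted (descending): 551, 541, 534, 353, 353, 353
The 3 values of 353 occupy positions 4–6 → average rank 5.
Rank 2 → value 541.

541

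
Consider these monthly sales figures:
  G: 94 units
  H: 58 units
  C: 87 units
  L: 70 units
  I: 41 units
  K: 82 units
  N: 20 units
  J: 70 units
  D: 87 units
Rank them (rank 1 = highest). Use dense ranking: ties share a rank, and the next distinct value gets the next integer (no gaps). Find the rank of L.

Sorted (descending): 94, 87, 87, 82, 70, 70, 58, 41, 20
The 2 values of 87 share dense rank 2.
The 2 values of 70 share dense rank 4.
Remaining distinct values take the next consecutive integers.
L has value 70 units → rank 4.

4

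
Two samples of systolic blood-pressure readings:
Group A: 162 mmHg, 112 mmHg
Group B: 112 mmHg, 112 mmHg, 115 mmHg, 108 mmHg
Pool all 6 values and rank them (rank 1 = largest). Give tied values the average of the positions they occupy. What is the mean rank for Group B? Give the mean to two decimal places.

Sorted (descending): 162, 115, 112, 112, 112, 108
The 3 values of 112 occupy positions 3–5 → average rank 4.
Group B values → pooled ranks: 112→4, 112→4, 115→2, 108→6
Mean rank = (4 + 4 + 2 + 6) / 4 = 4.00

4.00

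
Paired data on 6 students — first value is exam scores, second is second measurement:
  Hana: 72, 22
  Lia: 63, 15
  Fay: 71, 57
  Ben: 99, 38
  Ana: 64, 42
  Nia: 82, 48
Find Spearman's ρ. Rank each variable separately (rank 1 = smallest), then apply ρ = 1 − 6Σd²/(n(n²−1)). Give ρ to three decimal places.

Ranks of variable 1: 4, 1, 3, 6, 2, 5
Ranks of variable 2: 2, 1, 6, 3, 4, 5
d = r₁ − r₂: 2, 0, -3, 3, -2, 0
d²: 4, 0, 9, 9, 4, 0; Σd² = 26
ρ = 1 − 6·26/(6·35) = 1 − 156/210 = 0.257

0.257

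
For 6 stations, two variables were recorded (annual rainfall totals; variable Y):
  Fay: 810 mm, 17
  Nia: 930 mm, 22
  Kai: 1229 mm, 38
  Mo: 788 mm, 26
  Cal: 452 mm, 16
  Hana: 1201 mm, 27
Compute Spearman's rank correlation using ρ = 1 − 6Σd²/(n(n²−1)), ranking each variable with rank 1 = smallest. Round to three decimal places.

Ranks of variable 1: 3, 4, 6, 2, 1, 5
Ranks of variable 2: 2, 3, 6, 4, 1, 5
d = r₁ − r₂: 1, 1, 0, -2, 0, 0
d²: 1, 1, 0, 4, 0, 0; Σd² = 6
ρ = 1 − 6·6/(6·35) = 1 − 36/210 = 0.829

0.829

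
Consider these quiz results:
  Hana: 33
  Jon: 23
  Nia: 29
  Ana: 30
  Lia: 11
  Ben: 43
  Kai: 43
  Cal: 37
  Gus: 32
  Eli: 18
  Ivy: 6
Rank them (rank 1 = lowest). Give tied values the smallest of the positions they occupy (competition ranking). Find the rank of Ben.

Sorted (ascending): 6, 11, 18, 23, 29, 30, 32, 33, 37, 43, 43
The 2 values of 43 occupy positions 10–11 → each gets rank 10.
Ben has value 43 → rank 10.

10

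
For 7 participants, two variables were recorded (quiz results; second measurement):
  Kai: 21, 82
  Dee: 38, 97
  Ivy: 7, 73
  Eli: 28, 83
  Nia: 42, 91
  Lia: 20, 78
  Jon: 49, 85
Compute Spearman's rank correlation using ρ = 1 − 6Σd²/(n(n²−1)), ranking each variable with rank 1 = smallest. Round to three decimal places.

0.857

Ranks of variable 1: 3, 5, 1, 4, 6, 2, 7
Ranks of variable 2: 3, 7, 1, 4, 6, 2, 5
d = r₁ − r₂: 0, -2, 0, 0, 0, 0, 2
d²: 0, 4, 0, 0, 0, 0, 4; Σd² = 8
ρ = 1 − 6·8/(7·48) = 1 − 48/336 = 0.857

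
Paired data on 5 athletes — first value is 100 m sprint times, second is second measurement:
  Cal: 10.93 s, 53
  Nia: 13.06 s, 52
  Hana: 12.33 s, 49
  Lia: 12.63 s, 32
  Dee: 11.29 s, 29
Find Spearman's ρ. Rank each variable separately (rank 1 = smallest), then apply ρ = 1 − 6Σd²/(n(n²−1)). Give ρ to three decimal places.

Ranks of variable 1: 1, 5, 3, 4, 2
Ranks of variable 2: 5, 4, 3, 2, 1
d = r₁ − r₂: -4, 1, 0, 2, 1
d²: 16, 1, 0, 4, 1; Σd² = 22
ρ = 1 − 6·22/(5·24) = 1 − 132/120 = -0.100

-0.100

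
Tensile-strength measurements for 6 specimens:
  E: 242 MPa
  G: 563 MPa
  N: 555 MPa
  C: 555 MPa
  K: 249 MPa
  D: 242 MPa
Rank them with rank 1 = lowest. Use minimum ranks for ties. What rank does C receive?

4

Sorted (ascending): 242, 242, 249, 555, 555, 563
The 2 values of 242 occupy positions 1–2 → each gets rank 1.
The 2 values of 555 occupy positions 4–5 → each gets rank 4.
C has value 555 MPa → rank 4.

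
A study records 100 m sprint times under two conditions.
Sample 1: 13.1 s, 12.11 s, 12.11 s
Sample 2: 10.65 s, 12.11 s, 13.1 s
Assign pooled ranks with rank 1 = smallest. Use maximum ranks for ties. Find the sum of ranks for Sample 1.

Sorted (ascending): 10.65, 12.11, 12.11, 12.11, 13.1, 13.1
The 3 values of 12.11 occupy positions 2–4 → each gets rank 4.
The 2 values of 13.1 occupy positions 5–6 → each gets rank 6.
Sample 1 values → pooled ranks: 13.1→6, 12.11→4, 12.11→4
Rank sum = 6 + 4 + 4 = 14

14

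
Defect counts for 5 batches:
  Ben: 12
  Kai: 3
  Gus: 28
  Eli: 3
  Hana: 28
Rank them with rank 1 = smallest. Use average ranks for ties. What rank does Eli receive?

1.5

Sorted (ascending): 3, 3, 12, 28, 28
The 2 values of 3 occupy positions 1–2 → average rank (1+2)/2 = 1.5.
The 2 values of 28 occupy positions 4–5 → average rank (4+5)/2 = 4.5.
Eli has value 3 → rank 1.5.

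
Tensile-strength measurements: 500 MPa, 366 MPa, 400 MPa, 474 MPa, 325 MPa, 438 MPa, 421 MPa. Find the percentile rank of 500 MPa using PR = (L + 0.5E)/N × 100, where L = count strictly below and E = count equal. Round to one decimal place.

92.9

N = 7.
Strictly below 500: 6. Equal to 500: 1.
PR = (6 + 0.5·1)/7 × 100 = 92.9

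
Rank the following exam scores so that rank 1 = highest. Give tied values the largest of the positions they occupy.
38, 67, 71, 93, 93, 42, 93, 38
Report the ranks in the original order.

Sorted (descending): 93, 93, 93, 71, 67, 42, 38, 38
The 3 values of 93 occupy positions 1–3 → each gets rank 3.
The 2 values of 38 occupy positions 7–8 → each gets rank 8.

8, 5, 4, 3, 3, 6, 3, 8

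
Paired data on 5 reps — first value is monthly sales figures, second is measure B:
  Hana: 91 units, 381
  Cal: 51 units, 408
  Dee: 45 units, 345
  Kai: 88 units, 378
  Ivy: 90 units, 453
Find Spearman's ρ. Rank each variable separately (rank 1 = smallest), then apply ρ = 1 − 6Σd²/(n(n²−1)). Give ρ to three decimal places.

0.500

Ranks of variable 1: 5, 2, 1, 3, 4
Ranks of variable 2: 3, 4, 1, 2, 5
d = r₁ − r₂: 2, -2, 0, 1, -1
d²: 4, 4, 0, 1, 1; Σd² = 10
ρ = 1 − 6·10/(5·24) = 1 − 60/120 = 0.500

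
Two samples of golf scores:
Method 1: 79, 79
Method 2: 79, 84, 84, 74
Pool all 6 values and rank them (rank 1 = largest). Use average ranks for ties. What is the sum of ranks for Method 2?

Sorted (descending): 84, 84, 79, 79, 79, 74
The 2 values of 84 occupy positions 1–2 → average rank (1+2)/2 = 1.5.
The 3 values of 79 occupy positions 3–5 → average rank 4.
Method 2 values → pooled ranks: 79→4, 84→1.5, 84→1.5, 74→6
Rank sum = 4 + 1.5 + 1.5 + 6 = 13

13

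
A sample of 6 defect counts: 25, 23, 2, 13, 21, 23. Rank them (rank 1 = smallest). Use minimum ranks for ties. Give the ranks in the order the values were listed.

6, 4, 1, 2, 3, 4

Sorted (ascending): 2, 13, 21, 23, 23, 25
The 2 values of 23 occupy positions 4–5 → each gets rank 4.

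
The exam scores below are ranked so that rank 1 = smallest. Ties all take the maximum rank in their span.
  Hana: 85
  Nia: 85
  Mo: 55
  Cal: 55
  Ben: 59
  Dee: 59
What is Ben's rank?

Sorted (ascending): 55, 55, 59, 59, 85, 85
The 2 values of 55 occupy positions 1–2 → each gets rank 2.
The 2 values of 59 occupy positions 3–4 → each gets rank 4.
The 2 values of 85 occupy positions 5–6 → each gets rank 6.
Ben has value 59 → rank 4.

4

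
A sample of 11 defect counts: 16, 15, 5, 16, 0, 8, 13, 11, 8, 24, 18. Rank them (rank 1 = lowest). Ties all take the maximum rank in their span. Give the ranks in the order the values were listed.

9, 7, 2, 9, 1, 4, 6, 5, 4, 11, 10

Sorted (ascending): 0, 5, 8, 8, 11, 13, 15, 16, 16, 18, 24
The 2 values of 8 occupy positions 3–4 → each gets rank 4.
The 2 values of 16 occupy positions 8–9 → each gets rank 9.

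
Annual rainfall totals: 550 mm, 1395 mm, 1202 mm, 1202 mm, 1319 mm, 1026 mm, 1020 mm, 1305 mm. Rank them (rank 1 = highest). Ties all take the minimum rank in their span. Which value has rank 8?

Sorted (descending): 1395, 1319, 1305, 1202, 1202, 1026, 1020, 550
The 2 values of 1202 occupy positions 4–5 → each gets rank 4.
Rank 8 → value 550.

550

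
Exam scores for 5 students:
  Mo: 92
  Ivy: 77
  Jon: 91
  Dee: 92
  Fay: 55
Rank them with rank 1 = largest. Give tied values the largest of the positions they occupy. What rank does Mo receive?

Sorted (descending): 92, 92, 91, 77, 55
The 2 values of 92 occupy positions 1–2 → each gets rank 2.
Mo has value 92 → rank 2.

2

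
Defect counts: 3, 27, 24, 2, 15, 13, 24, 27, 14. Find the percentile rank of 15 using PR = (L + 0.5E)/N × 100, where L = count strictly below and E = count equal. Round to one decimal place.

50.0

N = 9.
Strictly below 15: 4. Equal to 15: 1.
PR = (4 + 0.5·1)/9 × 100 = 50.0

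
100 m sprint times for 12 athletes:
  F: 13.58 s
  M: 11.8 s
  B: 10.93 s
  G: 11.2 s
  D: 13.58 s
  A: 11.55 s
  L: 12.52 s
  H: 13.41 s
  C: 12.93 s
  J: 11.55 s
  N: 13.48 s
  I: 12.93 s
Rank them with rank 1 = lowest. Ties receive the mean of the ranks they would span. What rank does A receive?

Sorted (ascending): 10.93, 11.2, 11.55, 11.55, 11.8, 12.52, 12.93, 12.93, 13.41, 13.48, 13.58, 13.58
The 2 values of 11.55 occupy positions 3–4 → average rank (3+4)/2 = 3.5.
The 2 values of 12.93 occupy positions 7–8 → average rank (7+8)/2 = 7.5.
The 2 values of 13.58 occupy positions 11–12 → average rank (11+12)/2 = 11.5.
A has value 11.55 s → rank 3.5.

3.5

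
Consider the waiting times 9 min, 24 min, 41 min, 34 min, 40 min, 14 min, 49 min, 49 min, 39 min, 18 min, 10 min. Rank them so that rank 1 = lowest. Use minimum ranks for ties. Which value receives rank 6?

Sorted (ascending): 9, 10, 14, 18, 24, 34, 39, 40, 41, 49, 49
The 2 values of 49 occupy positions 10–11 → each gets rank 10.
Rank 6 → value 34.

34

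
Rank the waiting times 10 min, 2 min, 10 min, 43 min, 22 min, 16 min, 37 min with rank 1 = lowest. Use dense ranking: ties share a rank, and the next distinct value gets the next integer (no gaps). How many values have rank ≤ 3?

4

Sorted (ascending): 2, 10, 10, 16, 22, 37, 43
The 2 values of 10 share dense rank 2.
Remaining distinct values take the next consecutive integers.
Ranks ≤ 3: {1, 2, 2, 3} → 4 values.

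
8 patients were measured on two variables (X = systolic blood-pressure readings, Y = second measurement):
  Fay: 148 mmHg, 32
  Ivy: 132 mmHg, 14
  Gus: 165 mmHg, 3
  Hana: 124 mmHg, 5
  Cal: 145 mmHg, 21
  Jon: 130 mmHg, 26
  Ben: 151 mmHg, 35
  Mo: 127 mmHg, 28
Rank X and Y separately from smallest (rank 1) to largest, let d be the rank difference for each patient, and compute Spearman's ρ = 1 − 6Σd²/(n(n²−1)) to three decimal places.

Ranks of variable 1: 6, 4, 8, 1, 5, 3, 7, 2
Ranks of variable 2: 7, 3, 1, 2, 4, 5, 8, 6
d = r₁ − r₂: -1, 1, 7, -1, 1, -2, -1, -4
d²: 1, 1, 49, 1, 1, 4, 1, 16; Σd² = 74
ρ = 1 − 6·74/(8·63) = 1 − 444/504 = 0.119

0.119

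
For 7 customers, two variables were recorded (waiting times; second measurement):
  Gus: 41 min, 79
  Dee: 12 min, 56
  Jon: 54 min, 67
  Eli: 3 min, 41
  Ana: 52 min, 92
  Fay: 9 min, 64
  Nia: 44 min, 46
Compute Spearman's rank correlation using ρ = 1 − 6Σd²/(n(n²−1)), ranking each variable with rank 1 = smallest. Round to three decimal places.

0.607

Ranks of variable 1: 4, 3, 7, 1, 6, 2, 5
Ranks of variable 2: 6, 3, 5, 1, 7, 4, 2
d = r₁ − r₂: -2, 0, 2, 0, -1, -2, 3
d²: 4, 0, 4, 0, 1, 4, 9; Σd² = 22
ρ = 1 − 6·22/(7·48) = 1 − 132/336 = 0.607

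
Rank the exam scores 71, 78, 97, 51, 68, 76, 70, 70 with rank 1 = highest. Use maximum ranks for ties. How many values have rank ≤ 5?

4

Sorted (descending): 97, 78, 76, 71, 70, 70, 68, 51
The 2 values of 70 occupy positions 5–6 → each gets rank 6.
Ranks ≤ 5: {1, 2, 3, 4} → 4 values.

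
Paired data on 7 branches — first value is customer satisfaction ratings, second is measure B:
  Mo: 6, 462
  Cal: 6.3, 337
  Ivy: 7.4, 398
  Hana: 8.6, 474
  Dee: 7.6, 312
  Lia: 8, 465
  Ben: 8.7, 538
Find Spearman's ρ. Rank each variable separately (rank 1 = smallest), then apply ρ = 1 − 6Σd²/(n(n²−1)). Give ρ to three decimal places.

Ranks of variable 1: 1, 2, 3, 6, 4, 5, 7
Ranks of variable 2: 4, 2, 3, 6, 1, 5, 7
d = r₁ − r₂: -3, 0, 0, 0, 3, 0, 0
d²: 9, 0, 0, 0, 9, 0, 0; Σd² = 18
ρ = 1 − 6·18/(7·48) = 1 − 108/336 = 0.679

0.679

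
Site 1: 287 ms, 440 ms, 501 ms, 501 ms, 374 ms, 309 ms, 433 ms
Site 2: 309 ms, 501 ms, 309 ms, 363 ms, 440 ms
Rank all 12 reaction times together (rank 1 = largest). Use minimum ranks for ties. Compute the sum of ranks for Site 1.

40

Sorted (descending): 501, 501, 501, 440, 440, 433, 374, 363, 309, 309, 309, 287
The 3 values of 501 occupy positions 1–3 → each gets rank 1.
The 2 values of 440 occupy positions 4–5 → each gets rank 4.
The 3 values of 309 occupy positions 9–11 → each gets rank 9.
Site 1 values → pooled ranks: 287→12, 440→4, 501→1, 501→1, 374→7, 309→9, 433→6
Rank sum = 12 + 4 + 1 + 1 + 7 + 9 + 6 = 40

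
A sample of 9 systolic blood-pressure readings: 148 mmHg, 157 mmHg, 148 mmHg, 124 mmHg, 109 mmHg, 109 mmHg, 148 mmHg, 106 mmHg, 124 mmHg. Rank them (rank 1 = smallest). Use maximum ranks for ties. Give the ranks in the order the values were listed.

Sorted (ascending): 106, 109, 109, 124, 124, 148, 148, 148, 157
The 2 values of 109 occupy positions 2–3 → each gets rank 3.
The 2 values of 124 occupy positions 4–5 → each gets rank 5.
The 3 values of 148 occupy positions 6–8 → each gets rank 8.

8, 9, 8, 5, 3, 3, 8, 1, 5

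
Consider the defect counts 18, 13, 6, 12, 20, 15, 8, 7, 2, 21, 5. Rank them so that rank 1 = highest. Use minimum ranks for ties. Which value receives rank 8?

Sorted (descending): 21, 20, 18, 15, 13, 12, 8, 7, 6, 5, 2
No ties — each value takes its position as its rank.
Rank 8 → value 7.

7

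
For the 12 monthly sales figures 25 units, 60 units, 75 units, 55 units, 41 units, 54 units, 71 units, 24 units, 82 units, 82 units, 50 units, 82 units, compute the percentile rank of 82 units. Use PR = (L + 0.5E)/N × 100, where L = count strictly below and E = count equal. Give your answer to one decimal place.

N = 12.
Strictly below 82: 9. Equal to 82: 3.
PR = (9 + 0.5·3)/12 × 100 = 87.5

87.5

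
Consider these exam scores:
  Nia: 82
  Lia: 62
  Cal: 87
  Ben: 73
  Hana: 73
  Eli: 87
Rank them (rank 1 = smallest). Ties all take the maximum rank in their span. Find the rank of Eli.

6

Sorted (ascending): 62, 73, 73, 82, 87, 87
The 2 values of 73 occupy positions 2–3 → each gets rank 3.
The 2 values of 87 occupy positions 5–6 → each gets rank 6.
Eli has value 87 → rank 6.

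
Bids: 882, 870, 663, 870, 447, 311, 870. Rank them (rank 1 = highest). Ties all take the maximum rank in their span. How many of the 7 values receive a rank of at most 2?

1

Sorted (descending): 882, 870, 870, 870, 663, 447, 311
The 3 values of 870 occupy positions 2–4 → each gets rank 4.
Ranks ≤ 2: {1} → 1 value.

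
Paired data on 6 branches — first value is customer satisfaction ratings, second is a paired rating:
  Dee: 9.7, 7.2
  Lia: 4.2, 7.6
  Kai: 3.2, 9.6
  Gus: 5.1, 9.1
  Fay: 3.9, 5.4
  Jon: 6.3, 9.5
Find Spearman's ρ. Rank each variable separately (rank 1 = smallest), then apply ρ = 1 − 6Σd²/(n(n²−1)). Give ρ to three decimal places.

Ranks of variable 1: 6, 3, 1, 4, 2, 5
Ranks of variable 2: 2, 3, 6, 4, 1, 5
d = r₁ − r₂: 4, 0, -5, 0, 1, 0
d²: 16, 0, 25, 0, 1, 0; Σd² = 42
ρ = 1 − 6·42/(6·35) = 1 − 252/210 = -0.200

-0.200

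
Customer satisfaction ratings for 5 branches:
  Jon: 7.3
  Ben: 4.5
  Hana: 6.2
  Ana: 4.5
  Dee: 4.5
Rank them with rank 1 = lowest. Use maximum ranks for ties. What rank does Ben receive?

3

Sorted (ascending): 4.5, 4.5, 4.5, 6.2, 7.3
The 3 values of 4.5 occupy positions 1–3 → each gets rank 3.
Ben has value 4.5 → rank 3.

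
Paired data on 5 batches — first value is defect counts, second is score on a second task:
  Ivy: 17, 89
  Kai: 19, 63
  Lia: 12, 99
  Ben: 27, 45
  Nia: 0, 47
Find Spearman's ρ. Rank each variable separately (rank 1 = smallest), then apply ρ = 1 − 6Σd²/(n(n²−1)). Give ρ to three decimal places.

-0.400

Ranks of variable 1: 3, 4, 2, 5, 1
Ranks of variable 2: 4, 3, 5, 1, 2
d = r₁ − r₂: -1, 1, -3, 4, -1
d²: 1, 1, 9, 16, 1; Σd² = 28
ρ = 1 − 6·28/(5·24) = 1 − 168/120 = -0.400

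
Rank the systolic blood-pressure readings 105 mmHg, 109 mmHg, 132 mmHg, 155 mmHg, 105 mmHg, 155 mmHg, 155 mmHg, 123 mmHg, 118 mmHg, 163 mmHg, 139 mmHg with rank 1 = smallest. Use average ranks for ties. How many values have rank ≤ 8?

Sorted (ascending): 105, 105, 109, 118, 123, 132, 139, 155, 155, 155, 163
The 2 values of 105 occupy positions 1–2 → average rank (1+2)/2 = 1.5.
The 3 values of 155 occupy positions 8–10 → average rank 9.
Ranks ≤ 8: {1.5, 1.5, 3, 4, 5, 6, 7} → 7 values.

7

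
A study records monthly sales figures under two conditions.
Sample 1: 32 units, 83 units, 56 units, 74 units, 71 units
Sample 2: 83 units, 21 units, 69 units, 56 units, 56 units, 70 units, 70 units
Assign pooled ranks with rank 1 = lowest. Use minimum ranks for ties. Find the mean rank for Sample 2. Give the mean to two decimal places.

5.43

Sorted (ascending): 21, 32, 56, 56, 56, 69, 70, 70, 71, 74, 83, 83
The 3 values of 56 occupy positions 3–5 → each gets rank 3.
The 2 values of 70 occupy positions 7–8 → each gets rank 7.
The 2 values of 83 occupy positions 11–12 → each gets rank 11.
Sample 2 values → pooled ranks: 83→11, 21→1, 69→6, 56→3, 56→3, 70→7, 70→7
Mean rank = (11 + 1 + 6 + 3 + 3 + 7 + 7) / 7 = 5.43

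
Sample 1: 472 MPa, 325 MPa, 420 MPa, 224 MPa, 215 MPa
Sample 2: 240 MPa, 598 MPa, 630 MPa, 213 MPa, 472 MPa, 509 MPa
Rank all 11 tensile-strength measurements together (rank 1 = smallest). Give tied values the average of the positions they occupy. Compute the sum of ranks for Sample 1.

Sorted (ascending): 213, 215, 224, 240, 325, 420, 472, 472, 509, 598, 630
The 2 values of 472 occupy positions 7–8 → average rank (7+8)/2 = 7.5.
Sample 1 values → pooled ranks: 472→7.5, 325→5, 420→6, 224→3, 215→2
Rank sum = 7.5 + 5 + 6 + 3 + 2 = 23.5

23.5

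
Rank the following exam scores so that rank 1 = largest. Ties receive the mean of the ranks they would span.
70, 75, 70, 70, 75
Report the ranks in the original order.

Sorted (descending): 75, 75, 70, 70, 70
The 2 values of 75 occupy positions 1–2 → average rank (1+2)/2 = 1.5.
The 3 values of 70 occupy positions 3–5 → average rank 4.

4, 1.5, 4, 4, 1.5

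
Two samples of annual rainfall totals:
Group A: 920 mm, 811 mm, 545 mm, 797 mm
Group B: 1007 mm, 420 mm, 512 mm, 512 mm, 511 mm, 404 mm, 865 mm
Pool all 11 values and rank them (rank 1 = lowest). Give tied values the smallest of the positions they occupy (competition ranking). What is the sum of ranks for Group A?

Sorted (ascending): 404, 420, 511, 512, 512, 545, 797, 811, 865, 920, 1007
The 2 values of 512 occupy positions 4–5 → each gets rank 4.
Group A values → pooled ranks: 920→10, 811→8, 545→6, 797→7
Rank sum = 10 + 8 + 6 + 7 = 31

31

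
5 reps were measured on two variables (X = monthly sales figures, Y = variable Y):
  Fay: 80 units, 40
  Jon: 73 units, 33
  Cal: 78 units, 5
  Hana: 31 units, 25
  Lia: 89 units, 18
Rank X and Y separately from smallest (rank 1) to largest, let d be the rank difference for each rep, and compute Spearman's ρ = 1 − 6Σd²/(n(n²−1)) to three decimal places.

Ranks of variable 1: 4, 2, 3, 1, 5
Ranks of variable 2: 5, 4, 1, 3, 2
d = r₁ − r₂: -1, -2, 2, -2, 3
d²: 1, 4, 4, 4, 9; Σd² = 22
ρ = 1 − 6·22/(5·24) = 1 − 132/120 = -0.100

-0.100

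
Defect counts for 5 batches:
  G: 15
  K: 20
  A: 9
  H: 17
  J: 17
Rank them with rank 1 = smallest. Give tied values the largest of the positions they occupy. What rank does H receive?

Sorted (ascending): 9, 15, 17, 17, 20
The 2 values of 17 occupy positions 3–4 → each gets rank 4.
H has value 17 → rank 4.

4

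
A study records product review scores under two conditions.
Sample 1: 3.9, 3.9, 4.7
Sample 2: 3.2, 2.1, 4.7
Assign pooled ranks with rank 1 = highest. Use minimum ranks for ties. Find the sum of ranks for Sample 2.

Sorted (descending): 4.7, 4.7, 3.9, 3.9, 3.2, 2.1
The 2 values of 4.7 occupy positions 1–2 → each gets rank 1.
The 2 values of 3.9 occupy positions 3–4 → each gets rank 3.
Sample 2 values → pooled ranks: 3.2→5, 2.1→6, 4.7→1
Rank sum = 5 + 6 + 1 = 12

12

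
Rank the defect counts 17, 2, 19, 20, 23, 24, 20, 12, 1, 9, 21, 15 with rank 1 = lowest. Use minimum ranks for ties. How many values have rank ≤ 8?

Sorted (ascending): 1, 2, 9, 12, 15, 17, 19, 20, 20, 21, 23, 24
The 2 values of 20 occupy positions 8–9 → each gets rank 8.
Ranks ≤ 8: {1, 2, 3, 4, 5, 6, 7, 8, 8} → 9 values.

9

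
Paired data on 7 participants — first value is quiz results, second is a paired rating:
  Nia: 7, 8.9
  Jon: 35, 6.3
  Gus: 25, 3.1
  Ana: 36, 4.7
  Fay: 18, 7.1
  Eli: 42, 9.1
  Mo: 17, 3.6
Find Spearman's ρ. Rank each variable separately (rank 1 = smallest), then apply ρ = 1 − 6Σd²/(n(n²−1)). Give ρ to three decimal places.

0.143

Ranks of variable 1: 1, 5, 4, 6, 3, 7, 2
Ranks of variable 2: 6, 4, 1, 3, 5, 7, 2
d = r₁ − r₂: -5, 1, 3, 3, -2, 0, 0
d²: 25, 1, 9, 9, 4, 0, 0; Σd² = 48
ρ = 1 − 6·48/(7·48) = 1 − 288/336 = 0.143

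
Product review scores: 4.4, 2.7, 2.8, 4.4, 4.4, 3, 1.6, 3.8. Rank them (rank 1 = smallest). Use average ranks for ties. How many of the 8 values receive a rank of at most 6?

5

Sorted (ascending): 1.6, 2.7, 2.8, 3, 3.8, 4.4, 4.4, 4.4
The 3 values of 4.4 occupy positions 6–8 → average rank 7.
Ranks ≤ 6: {1, 2, 3, 4, 5} → 5 values.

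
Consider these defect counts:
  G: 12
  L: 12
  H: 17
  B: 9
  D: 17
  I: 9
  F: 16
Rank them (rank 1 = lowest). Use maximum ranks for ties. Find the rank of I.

2

Sorted (ascending): 9, 9, 12, 12, 16, 17, 17
The 2 values of 9 occupy positions 1–2 → each gets rank 2.
The 2 values of 12 occupy positions 3–4 → each gets rank 4.
The 2 values of 17 occupy positions 6–7 → each gets rank 7.
I has value 9 → rank 2.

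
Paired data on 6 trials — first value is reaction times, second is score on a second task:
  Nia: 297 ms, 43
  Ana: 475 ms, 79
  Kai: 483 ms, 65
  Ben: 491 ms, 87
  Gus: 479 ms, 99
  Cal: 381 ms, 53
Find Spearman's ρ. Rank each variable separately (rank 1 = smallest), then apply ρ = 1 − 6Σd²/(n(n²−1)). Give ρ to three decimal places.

Ranks of variable 1: 1, 3, 5, 6, 4, 2
Ranks of variable 2: 1, 4, 3, 5, 6, 2
d = r₁ − r₂: 0, -1, 2, 1, -2, 0
d²: 0, 1, 4, 1, 4, 0; Σd² = 10
ρ = 1 − 6·10/(6·35) = 1 − 60/210 = 0.714

0.714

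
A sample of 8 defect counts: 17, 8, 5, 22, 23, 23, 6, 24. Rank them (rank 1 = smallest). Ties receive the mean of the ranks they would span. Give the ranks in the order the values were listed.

Sorted (ascending): 5, 6, 8, 17, 22, 23, 23, 24
The 2 values of 23 occupy positions 6–7 → average rank (6+7)/2 = 6.5.

4, 3, 1, 5, 6.5, 6.5, 2, 8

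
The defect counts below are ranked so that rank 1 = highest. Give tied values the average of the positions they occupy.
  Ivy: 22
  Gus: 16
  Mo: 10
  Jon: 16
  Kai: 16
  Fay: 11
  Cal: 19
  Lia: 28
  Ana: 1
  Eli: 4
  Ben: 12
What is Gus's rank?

Sorted (descending): 28, 22, 19, 16, 16, 16, 12, 11, 10, 4, 1
The 3 values of 16 occupy positions 4–6 → average rank 5.
Gus has value 16 → rank 5.

5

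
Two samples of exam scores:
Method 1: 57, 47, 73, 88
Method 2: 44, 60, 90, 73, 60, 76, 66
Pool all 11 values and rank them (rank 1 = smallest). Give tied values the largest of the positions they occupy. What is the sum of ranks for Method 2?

45

Sorted (ascending): 44, 47, 57, 60, 60, 66, 73, 73, 76, 88, 90
The 2 values of 60 occupy positions 4–5 → each gets rank 5.
The 2 values of 73 occupy positions 7–8 → each gets rank 8.
Method 2 values → pooled ranks: 44→1, 60→5, 90→11, 73→8, 60→5, 76→9, 66→6
Rank sum = 1 + 5 + 11 + 8 + 5 + 9 + 6 = 45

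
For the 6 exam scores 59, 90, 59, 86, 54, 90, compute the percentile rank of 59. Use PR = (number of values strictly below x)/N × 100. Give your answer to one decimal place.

16.7

N = 6.
Strictly below 59: 1. Equal to 59: 2.
PR = 1/6 × 100 = 16.7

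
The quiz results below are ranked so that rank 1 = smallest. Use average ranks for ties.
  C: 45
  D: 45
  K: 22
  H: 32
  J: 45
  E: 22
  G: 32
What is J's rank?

6

Sorted (ascending): 22, 22, 32, 32, 45, 45, 45
The 2 values of 22 occupy positions 1–2 → average rank (1+2)/2 = 1.5.
The 2 values of 32 occupy positions 3–4 → average rank (3+4)/2 = 3.5.
The 3 values of 45 occupy positions 5–7 → average rank 6.
J has value 45 → rank 6.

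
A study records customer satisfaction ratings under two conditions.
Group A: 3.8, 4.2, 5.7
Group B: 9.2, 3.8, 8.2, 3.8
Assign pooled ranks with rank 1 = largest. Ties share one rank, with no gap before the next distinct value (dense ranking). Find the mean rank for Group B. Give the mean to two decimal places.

3.25

Sorted (descending): 9.2, 8.2, 5.7, 4.2, 3.8, 3.8, 3.8
The 3 values of 3.8 share dense rank 5.
Remaining distinct values take the next consecutive integers.
Group B values → pooled ranks: 9.2→1, 3.8→5, 8.2→2, 3.8→5
Mean rank = (1 + 5 + 2 + 5) / 4 = 3.25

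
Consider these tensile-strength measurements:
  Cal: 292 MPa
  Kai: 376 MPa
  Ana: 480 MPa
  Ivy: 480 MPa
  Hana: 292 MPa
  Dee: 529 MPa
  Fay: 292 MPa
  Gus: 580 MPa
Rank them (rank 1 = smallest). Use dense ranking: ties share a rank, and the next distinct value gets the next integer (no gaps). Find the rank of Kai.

Sorted (ascending): 292, 292, 292, 376, 480, 480, 529, 580
The 3 values of 292 share dense rank 1.
The 2 values of 480 share dense rank 3.
Remaining distinct values take the next consecutive integers.
Kai has value 376 MPa → rank 2.

2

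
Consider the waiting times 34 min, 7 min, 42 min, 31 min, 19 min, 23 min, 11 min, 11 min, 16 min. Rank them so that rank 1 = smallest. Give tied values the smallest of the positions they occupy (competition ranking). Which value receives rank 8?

Sorted (ascending): 7, 11, 11, 16, 19, 23, 31, 34, 42
The 2 values of 11 occupy positions 2–3 → each gets rank 2.
Rank 8 → value 34.

34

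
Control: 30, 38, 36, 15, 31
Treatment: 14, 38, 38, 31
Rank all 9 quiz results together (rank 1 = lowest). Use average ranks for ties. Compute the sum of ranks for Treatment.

Sorted (ascending): 14, 15, 30, 31, 31, 36, 38, 38, 38
The 2 values of 31 occupy positions 4–5 → average rank (4+5)/2 = 4.5.
The 3 values of 38 occupy positions 7–9 → average rank 8.
Treatment values → pooled ranks: 14→1, 38→8, 38→8, 31→4.5
Rank sum = 1 + 8 + 8 + 4.5 = 21.5

21.5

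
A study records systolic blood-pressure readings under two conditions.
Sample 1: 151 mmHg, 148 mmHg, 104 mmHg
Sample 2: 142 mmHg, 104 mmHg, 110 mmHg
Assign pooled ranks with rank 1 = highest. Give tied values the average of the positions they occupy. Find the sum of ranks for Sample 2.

Sorted (descending): 151, 148, 142, 110, 104, 104
The 2 values of 104 occupy positions 5–6 → average rank (5+6)/2 = 5.5.
Sample 2 values → pooled ranks: 142→3, 104→5.5, 110→4
Rank sum = 3 + 5.5 + 4 = 12.5

12.5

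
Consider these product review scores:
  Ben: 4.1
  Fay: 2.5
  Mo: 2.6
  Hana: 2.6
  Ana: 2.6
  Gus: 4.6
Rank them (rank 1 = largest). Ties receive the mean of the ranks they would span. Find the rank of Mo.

Sorted (descending): 4.6, 4.1, 2.6, 2.6, 2.6, 2.5
The 3 values of 2.6 occupy positions 3–5 → average rank 4.
Mo has value 2.6 → rank 4.

4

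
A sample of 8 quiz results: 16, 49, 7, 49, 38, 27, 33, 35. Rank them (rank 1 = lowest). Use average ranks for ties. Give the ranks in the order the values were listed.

Sorted (ascending): 7, 16, 27, 33, 35, 38, 49, 49
The 2 values of 49 occupy positions 7–8 → average rank (7+8)/2 = 7.5.

2, 7.5, 1, 7.5, 6, 3, 4, 5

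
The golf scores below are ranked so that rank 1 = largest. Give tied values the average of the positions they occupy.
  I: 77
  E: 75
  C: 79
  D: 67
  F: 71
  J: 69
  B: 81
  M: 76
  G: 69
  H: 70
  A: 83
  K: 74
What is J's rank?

10.5

Sorted (descending): 83, 81, 79, 77, 76, 75, 74, 71, 70, 69, 69, 67
The 2 values of 69 occupy positions 10–11 → average rank (10+11)/2 = 10.5.
J has value 69 → rank 10.5.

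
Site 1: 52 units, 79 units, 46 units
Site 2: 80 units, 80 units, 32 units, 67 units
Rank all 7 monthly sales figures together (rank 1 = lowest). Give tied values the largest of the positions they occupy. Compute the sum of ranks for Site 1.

Sorted (ascending): 32, 46, 52, 67, 79, 80, 80
The 2 values of 80 occupy positions 6–7 → each gets rank 7.
Site 1 values → pooled ranks: 52→3, 79→5, 46→2
Rank sum = 3 + 5 + 2 = 10

10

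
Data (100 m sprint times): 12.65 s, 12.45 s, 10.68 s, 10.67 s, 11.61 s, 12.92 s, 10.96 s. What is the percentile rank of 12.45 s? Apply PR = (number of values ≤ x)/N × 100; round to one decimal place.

71.4

N = 7.
Strictly below 12.45: 4. Equal to 12.45: 1.
PR = 5/7 × 100 = 71.4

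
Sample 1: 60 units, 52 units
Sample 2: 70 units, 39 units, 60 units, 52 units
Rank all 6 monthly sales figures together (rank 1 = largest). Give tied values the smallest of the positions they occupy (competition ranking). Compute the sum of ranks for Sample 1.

Sorted (descending): 70, 60, 60, 52, 52, 39
The 2 values of 60 occupy positions 2–3 → each gets rank 2.
The 2 values of 52 occupy positions 4–5 → each gets rank 4.
Sample 1 values → pooled ranks: 60→2, 52→4
Rank sum = 2 + 4 = 6

6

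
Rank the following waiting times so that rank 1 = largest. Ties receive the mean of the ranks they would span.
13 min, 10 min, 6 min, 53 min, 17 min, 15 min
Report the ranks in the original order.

4, 5, 6, 1, 2, 3

Sorted (descending): 53, 17, 15, 13, 10, 6
No ties — each value takes its position as its rank.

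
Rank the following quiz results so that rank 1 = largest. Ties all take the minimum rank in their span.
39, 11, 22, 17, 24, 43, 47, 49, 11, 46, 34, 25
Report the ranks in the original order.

5, 11, 9, 10, 8, 4, 2, 1, 11, 3, 6, 7

Sorted (descending): 49, 47, 46, 43, 39, 34, 25, 24, 22, 17, 11, 11
The 2 values of 11 occupy positions 11–12 → each gets rank 11.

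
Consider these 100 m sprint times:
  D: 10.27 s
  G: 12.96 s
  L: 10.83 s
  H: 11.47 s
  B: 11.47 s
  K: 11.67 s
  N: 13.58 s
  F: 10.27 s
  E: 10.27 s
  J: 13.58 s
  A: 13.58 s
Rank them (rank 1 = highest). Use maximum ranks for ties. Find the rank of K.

5

Sorted (descending): 13.58, 13.58, 13.58, 12.96, 11.67, 11.47, 11.47, 10.83, 10.27, 10.27, 10.27
The 3 values of 13.58 occupy positions 1–3 → each gets rank 3.
The 2 values of 11.47 occupy positions 6–7 → each gets rank 7.
The 3 values of 10.27 occupy positions 9–11 → each gets rank 11.
K has value 11.67 s → rank 5.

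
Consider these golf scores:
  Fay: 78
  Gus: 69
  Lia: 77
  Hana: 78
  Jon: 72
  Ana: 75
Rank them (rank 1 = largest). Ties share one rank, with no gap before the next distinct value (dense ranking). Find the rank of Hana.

Sorted (descending): 78, 78, 77, 75, 72, 69
The 2 values of 78 share dense rank 1.
Remaining distinct values take the next consecutive integers.
Hana has value 78 → rank 1.

1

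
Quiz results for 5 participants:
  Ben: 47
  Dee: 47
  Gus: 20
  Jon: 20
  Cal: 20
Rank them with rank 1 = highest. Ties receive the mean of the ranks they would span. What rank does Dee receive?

1.5

Sorted (descending): 47, 47, 20, 20, 20
The 2 values of 47 occupy positions 1–2 → average rank (1+2)/2 = 1.5.
The 3 values of 20 occupy positions 3–5 → average rank 4.
Dee has value 47 → rank 1.5.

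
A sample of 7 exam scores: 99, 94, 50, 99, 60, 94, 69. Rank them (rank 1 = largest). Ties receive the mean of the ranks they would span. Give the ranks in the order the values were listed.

1.5, 3.5, 7, 1.5, 6, 3.5, 5

Sorted (descending): 99, 99, 94, 94, 69, 60, 50
The 2 values of 99 occupy positions 1–2 → average rank (1+2)/2 = 1.5.
The 2 values of 94 occupy positions 3–4 → average rank (3+4)/2 = 3.5.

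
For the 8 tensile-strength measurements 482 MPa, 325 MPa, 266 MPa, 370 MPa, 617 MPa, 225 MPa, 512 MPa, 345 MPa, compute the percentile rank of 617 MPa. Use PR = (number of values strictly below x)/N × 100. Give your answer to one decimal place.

87.5

N = 8.
Strictly below 617: 7. Equal to 617: 1.
PR = 7/8 × 100 = 87.5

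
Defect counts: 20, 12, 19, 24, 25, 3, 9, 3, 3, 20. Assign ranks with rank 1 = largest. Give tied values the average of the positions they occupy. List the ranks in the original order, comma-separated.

Sorted (descending): 25, 24, 20, 20, 19, 12, 9, 3, 3, 3
The 2 values of 20 occupy positions 3–4 → average rank (3+4)/2 = 3.5.
The 3 values of 3 occupy positions 8–10 → average rank 9.

3.5, 6, 5, 2, 1, 9, 7, 9, 9, 3.5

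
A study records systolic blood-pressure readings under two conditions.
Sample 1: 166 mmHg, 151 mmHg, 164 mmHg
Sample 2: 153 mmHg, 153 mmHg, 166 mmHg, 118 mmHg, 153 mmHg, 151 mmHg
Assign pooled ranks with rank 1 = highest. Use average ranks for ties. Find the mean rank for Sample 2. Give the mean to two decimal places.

Sorted (descending): 166, 166, 164, 153, 153, 153, 151, 151, 118
The 2 values of 166 occupy positions 1–2 → average rank (1+2)/2 = 1.5.
The 3 values of 153 occupy positions 4–6 → average rank 5.
The 2 values of 151 occupy positions 7–8 → average rank (7+8)/2 = 7.5.
Sample 2 values → pooled ranks: 153→5, 153→5, 166→1.5, 118→9, 153→5, 151→7.5
Mean rank = (5 + 5 + 1.5 + 9 + 5 + 7.5) / 6 = 5.50

5.50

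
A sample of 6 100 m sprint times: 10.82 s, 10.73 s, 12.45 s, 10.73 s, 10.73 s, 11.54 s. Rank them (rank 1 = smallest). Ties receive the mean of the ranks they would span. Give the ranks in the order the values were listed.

4, 2, 6, 2, 2, 5

Sorted (ascending): 10.73, 10.73, 10.73, 10.82, 11.54, 12.45
The 3 values of 10.73 occupy positions 1–3 → average rank 2.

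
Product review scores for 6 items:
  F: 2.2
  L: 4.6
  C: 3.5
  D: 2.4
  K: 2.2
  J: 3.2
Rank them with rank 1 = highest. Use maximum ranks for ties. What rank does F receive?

Sorted (descending): 4.6, 3.5, 3.2, 2.4, 2.2, 2.2
The 2 values of 2.2 occupy positions 5–6 → each gets rank 6.
F has value 2.2 → rank 6.

6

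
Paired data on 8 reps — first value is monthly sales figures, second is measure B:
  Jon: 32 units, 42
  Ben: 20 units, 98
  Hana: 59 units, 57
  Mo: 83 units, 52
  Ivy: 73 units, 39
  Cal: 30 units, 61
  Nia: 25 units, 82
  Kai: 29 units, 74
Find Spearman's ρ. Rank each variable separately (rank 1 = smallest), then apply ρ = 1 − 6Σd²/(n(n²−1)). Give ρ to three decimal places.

Ranks of variable 1: 5, 1, 6, 8, 7, 4, 2, 3
Ranks of variable 2: 2, 8, 4, 3, 1, 5, 7, 6
d = r₁ − r₂: 3, -7, 2, 5, 6, -1, -5, -3
d²: 9, 49, 4, 25, 36, 1, 25, 9; Σd² = 158
ρ = 1 − 6·158/(8·63) = 1 − 948/504 = -0.881

-0.881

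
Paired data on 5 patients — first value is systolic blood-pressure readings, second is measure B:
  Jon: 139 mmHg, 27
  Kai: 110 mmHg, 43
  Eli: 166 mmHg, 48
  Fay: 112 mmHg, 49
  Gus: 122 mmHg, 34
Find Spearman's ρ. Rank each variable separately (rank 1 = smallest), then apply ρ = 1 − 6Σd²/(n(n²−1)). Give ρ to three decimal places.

Ranks of variable 1: 4, 1, 5, 2, 3
Ranks of variable 2: 1, 3, 4, 5, 2
d = r₁ − r₂: 3, -2, 1, -3, 1
d²: 9, 4, 1, 9, 1; Σd² = 24
ρ = 1 − 6·24/(5·24) = 1 − 144/120 = -0.200

-0.200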